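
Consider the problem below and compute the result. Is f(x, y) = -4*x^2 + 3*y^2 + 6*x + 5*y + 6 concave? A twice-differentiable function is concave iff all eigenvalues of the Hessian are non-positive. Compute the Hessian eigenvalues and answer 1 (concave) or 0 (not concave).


The Hessian of f(x,y) = -4*x^2 + 3*y^2 + 6*x + 5*y + 6 is:
H = [[-8, 0], [0, 6]]
Trace = -8 + 6 = -2
Determinant = -8*6 - (0)^2 = -48
Discriminant = (-2)^2 - 4*-48 = 196.0
Eigenvalues: lambda_1 = -8.0, lambda_2 = 6.0
The function is not concave.

0


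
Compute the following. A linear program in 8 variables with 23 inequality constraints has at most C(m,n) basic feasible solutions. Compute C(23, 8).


Each vertex corresponds to some choice of n active constraints out of m, so the number of vertices is at most C(m, n) = m! / (n!(m-n)!).
m = 23, n = 8
Numerator: 23 * 22 * 21 * 20 * 19 * 18 * 17 * 16
Denominator: 8! = 40320
C(23, 8) = 490314


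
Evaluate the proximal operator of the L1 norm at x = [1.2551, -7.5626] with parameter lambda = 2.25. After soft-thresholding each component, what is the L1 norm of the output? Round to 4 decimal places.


Soft-thresholding with lambda = 2.25:
prox(1.2551) = sign(1.2551)*max(|1.2551| - 2.25, 0) = 0.0
prox(-7.5626) = sign(-7.5626)*max(|-7.5626| - 2.25, 0) = -5.3126
prox(x) = [0.0, -5.3126]
||prox(x)||_1 = 0.0 + 5.3126 = 5.3126


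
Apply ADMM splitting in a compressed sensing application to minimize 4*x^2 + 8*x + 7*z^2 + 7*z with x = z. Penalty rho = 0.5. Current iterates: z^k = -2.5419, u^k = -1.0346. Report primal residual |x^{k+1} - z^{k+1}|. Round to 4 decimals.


ADMM iteration with rho = 0.5, z^k = -2.5419, u^k = -1.0346
Step 1: x-update.
Minimize 4*x^2 + 8*x + (0.5/2)*(x + 2.5419 - 1.0346)^2
FOC: (2*4 + 0.5)*x = -8 + 0.5*(-2.5419 + 1.0346)
x^{k+1} = -1.0298
Step 2: z-update.
Minimize 7*z^2 + 7*z + (0.5/2)*(-1.0298 - z - 1.0346)^2
FOC: (2*7 + 0.5)*z = -7 + 0.5*(-1.0298 - 1.0346)
z^{k+1} = -0.5539
Step 3: u-update.
u^{k+1} = -1.0346 - 1.0298 + 0.5539 = -1.5105
Step 4: Primal residual = |-1.0298 + 0.5539| = 0.4759


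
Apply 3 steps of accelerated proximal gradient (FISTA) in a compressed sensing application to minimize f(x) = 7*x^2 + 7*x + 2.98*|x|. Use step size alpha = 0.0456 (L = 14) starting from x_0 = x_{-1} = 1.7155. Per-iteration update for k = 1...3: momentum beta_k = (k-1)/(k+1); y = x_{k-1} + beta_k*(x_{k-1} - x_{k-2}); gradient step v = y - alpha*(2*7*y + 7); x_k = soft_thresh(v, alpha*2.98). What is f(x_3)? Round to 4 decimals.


FISTA on f(x) = 7*x^2 + 7*x + 2.98*|x|
L = 14, alpha = 0.0456
Iteration 1: beta = 0.0, y = 1.7155 + 0.0*(1.7155 - 1.7155) = 1.7155
  grad(y) = 31.017, v = y - alpha*grad = 0.3011
  prox(v) = soft_thresh(0.3011, 0.1359) = 0.1652
Iteration 2: beta = 0.3333, y = 0.1652 + 0.3333*(0.1652 - 1.7155) = -0.3515
  grad(y) = 2.0788, v = y - alpha*grad = -0.4463
  prox(v) = soft_thresh(-0.4463, 0.1359) = -0.3104
Iteration 3: beta = 0.5, y = -0.3104 + 0.5*(-0.3104 - 0.1652) = -0.5482
  grad(y) = -0.6755, v = y - alpha*grad = -0.5174
  prox(v) = soft_thresh(-0.5174, 0.1359) = -0.3816
f(x_3) = 7*(-0.3816)^2 + 7*(-0.3816) + 2.98*|-0.3816| = -0.5148


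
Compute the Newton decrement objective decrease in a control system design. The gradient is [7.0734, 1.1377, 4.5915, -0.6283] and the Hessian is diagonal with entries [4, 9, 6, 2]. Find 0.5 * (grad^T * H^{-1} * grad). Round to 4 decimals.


Step 1: H is diagonal, so H^(-1) * g = [1.7684, 0.1264, 0.7653, -0.3142].
Step 2: g^T H^(-1) g = sum_i g_i^2 / H_ii
  = (7.0734)^2/4 + (1.1377)^2/9 + (4.5915)^2/6 + (-0.6283)^2/2
  = 12.5082 + 0.1438 + 3.5136 + 0.1974 = 16.3631
Step 3: Objective decrease = 0.5 * g^T H^(-1) g = 8.1815


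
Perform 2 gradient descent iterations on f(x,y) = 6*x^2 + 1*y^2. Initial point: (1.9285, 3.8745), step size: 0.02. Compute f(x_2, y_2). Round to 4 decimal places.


Gradient descent on f(x,y) = 6*x^2 + 1*y^2.
Starting point: (1.9285, 3.8745), alpha = 0.02
Step 1: grad_x = 2*6*1.9285 = 23.142, grad_y = 2*1*3.8745 = 7.749
  x_1 = 1.9285 - 0.02*23.142 = 1.4657
  y_1 = 3.8745 - 0.02*7.749 = 3.7195
Step 2: grad_x = 2*6*1.4657 = 17.5879, grad_y = 2*1*3.7195 = 7.439
  x_2 = 1.4657 - 0.02*17.5879 = 1.1139
  y_2 = 3.7195 - 0.02*7.439 = 3.5707
f(1.1139, 3.5707) = 6*1.1139^2 + 1*3.5707^2 = 20.1948


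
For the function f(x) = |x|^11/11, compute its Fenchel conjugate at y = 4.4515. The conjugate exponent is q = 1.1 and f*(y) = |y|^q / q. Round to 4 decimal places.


The conjugate exponent q satisfies 1/p + 1/q = 1.
p = 11, so q = 11/(11 - 1) = 1.1
|y|^q = 4.4515^1.1 = 5.1684
f*(4.4515) = 5.1684 / 1.1 = 4.6986


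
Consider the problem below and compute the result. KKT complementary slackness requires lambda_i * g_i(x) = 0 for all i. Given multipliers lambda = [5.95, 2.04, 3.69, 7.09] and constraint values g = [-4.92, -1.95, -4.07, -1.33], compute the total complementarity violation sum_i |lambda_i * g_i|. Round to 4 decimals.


KKT complementary slackness check:
lambda_1 * g_1 = 5.95 * -4.92 = -29.274
lambda_2 * g_2 = 2.04 * -1.95 = -3.978
lambda_3 * g_3 = 3.69 * -4.07 = -15.0183
lambda_4 * g_4 = 7.09 * -1.33 = -9.4297
Total violation = 29.274 + 3.978 + 15.0183 + 9.4297 = 57.7


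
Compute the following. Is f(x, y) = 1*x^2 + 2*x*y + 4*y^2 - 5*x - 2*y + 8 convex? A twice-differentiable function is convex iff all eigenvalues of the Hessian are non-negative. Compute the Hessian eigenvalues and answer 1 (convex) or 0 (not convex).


The Hessian of f(x,y) = 1*x^2 + 2*x*y + 4*y^2 - 5*x - 2*y + 8 is:
H = [[2, 2], [2, 8]]
Trace = 2 + 8 = 10
Determinant = 2*8 - (2)^2 = 12
Discriminant = (10)^2 - 4*12 = 52.0
Eigenvalues: lambda_1 = 1.3944, lambda_2 = 8.6056
The function is convex.

1


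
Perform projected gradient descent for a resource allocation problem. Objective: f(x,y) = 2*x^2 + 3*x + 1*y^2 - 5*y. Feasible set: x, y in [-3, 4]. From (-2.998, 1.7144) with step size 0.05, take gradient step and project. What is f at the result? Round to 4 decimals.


Step 1: Compute gradient at (-2.998, 1.7144).
grad_x = 2*2*-2.998 + 3 = -8.992
grad_y = 2*1*1.7144 - 5 = -1.5712
Step 2: Gradient step.
x_raw = -2.998 - 0.05*-8.992 = -2.5484
y_raw = 1.7144 - 0.05*-1.5712 = 1.793
Step 3: Project onto [-3, 4].
x_proj = clip(-2.5484) = -2.5484
y_proj = clip(1.793) = 1.793
Step 4: Evaluate f.
f(-2.5484, 1.793) = -0.4066


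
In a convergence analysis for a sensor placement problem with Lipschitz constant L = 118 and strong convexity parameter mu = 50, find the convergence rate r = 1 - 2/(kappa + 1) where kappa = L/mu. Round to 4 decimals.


Step 1: Compute the condition number.
kappa = L/mu = 118/50 = 2.36
Step 2: Compute the convergence rate.
r = 1 - 2/(kappa + 1) = 1 - 2*mu/(L + mu) = (L - mu)/(L + mu) = 68/168 = 0.4048


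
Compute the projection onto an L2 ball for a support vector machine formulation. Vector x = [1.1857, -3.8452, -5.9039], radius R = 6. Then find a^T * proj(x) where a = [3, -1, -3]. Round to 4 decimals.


Step 1: Compute ||x|| (intermediates to 6 decimals).
||x|| = sqrt(1.1857^2 + (-3.8452)^2 + (-5.9039)^2) = 7.144752
Step 2: Project.
Since ||x|| > R, scale = R/||x|| = 6/7.144752 = 0.839777, proj(x) = scale * x
proj(x) = [0.995724, -3.229111, -4.957959]
Step 3: Dot product.
a^T * proj(x) = 3*0.995724 - 1*(-3.229111) - 3*(-4.957959) = 21.0902


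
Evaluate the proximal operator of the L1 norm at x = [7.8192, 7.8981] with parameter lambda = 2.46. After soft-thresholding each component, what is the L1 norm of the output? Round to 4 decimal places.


Soft-thresholding with lambda = 2.46:
prox(7.8192) = sign(7.8192)*max(|7.8192| - 2.46, 0) = 5.3592
prox(7.8981) = sign(7.8981)*max(|7.8981| - 2.46, 0) = 5.4381
prox(x) = [5.3592, 5.4381]
||prox(x)||_1 = 5.3592 + 5.4381 = 10.7973


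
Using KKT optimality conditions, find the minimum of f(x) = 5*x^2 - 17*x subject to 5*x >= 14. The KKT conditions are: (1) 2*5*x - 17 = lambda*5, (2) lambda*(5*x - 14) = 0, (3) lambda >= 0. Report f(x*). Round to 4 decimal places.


Step 1: Try lambda = 0 (constraint inactive).
x_unc = 17/(2*5) = 1.7
Check: 5*1.7 = 8.5 < 14 -- violated!
Step 2: Constraint must be active: 5*x = 14
x* = 14/5 = 2.8
lambda = (2*5*2.8 - 17)/5 = 2.2
Step 3: Compute optimal value.
f(x*) = 5*2.8^2 - 17*2.8 = -8.4


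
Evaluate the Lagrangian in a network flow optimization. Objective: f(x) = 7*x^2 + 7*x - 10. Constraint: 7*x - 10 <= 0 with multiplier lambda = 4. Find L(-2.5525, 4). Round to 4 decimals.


Step 1: Evaluate f(x).
f(-2.5525) = 7*(-2.5525)^2 + 7*(-2.5525) - 10 = 17.7393
Step 2: Evaluate g(x).
g(-2.5525) = 7*-2.5525 - 10 = -27.8675
Step 3: Compute Lagrangian.
L = 17.7393 + 4*-27.8675 = -93.7307


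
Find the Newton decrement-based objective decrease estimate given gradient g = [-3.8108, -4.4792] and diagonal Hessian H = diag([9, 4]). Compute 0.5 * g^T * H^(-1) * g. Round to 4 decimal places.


Step 1: H is diagonal, so H^(-1) * g = [-0.4234, -1.1198].
Step 2: g^T H^(-1) g = sum_i g_i^2 / H_ii
  = (-3.8108)^2/9 + (-4.4792)^2/4
  = 1.6136 + 5.0158 = 6.6294
Step 3: Objective decrease = 0.5 * g^T H^(-1) g = 3.3147


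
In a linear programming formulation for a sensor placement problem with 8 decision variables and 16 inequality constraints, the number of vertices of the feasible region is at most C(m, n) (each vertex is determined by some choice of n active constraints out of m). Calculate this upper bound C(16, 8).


Each vertex corresponds to some choice of n active constraints out of m, so the number of vertices is at most C(m, n) = m! / (n!(m-n)!).
m = 16, n = 8
Numerator: 16 * 15 * 14 * 13 * 12 * 11 * 10 * 9
Denominator: 8! = 40320
C(16, 8) = 12870


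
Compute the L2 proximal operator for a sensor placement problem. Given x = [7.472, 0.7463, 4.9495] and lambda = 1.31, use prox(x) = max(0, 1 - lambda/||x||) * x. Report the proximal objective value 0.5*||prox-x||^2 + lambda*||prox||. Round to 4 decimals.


Step 1: Compute ||x||.
||x|| = 8.9936
Step 2: Compute scaling factor.
scale = max(0, 1 - 1.31/8.9936) = 0.8543
Step 3: prox(x) = [6.3836, 0.6376, 4.2286]
||prox(x)|| = 7.6836
Step 4: Proximal objective.
0.5*||prox-x||^2 = 0.8581
lambda*||prox|| = 10.0655
Total = 10.9236


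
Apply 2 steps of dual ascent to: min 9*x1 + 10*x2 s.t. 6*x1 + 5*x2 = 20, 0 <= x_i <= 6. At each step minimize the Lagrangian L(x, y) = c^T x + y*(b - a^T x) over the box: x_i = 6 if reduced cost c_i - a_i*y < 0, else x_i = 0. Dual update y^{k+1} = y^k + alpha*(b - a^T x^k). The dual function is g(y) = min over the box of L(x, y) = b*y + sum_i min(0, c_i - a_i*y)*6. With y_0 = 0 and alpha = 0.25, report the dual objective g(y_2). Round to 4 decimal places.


Dual ascent for LP: min 9*x1 + 10*x2, 6*x1 + 5*x2 = 20, 0 <= x_i <= 6
Step 1: y^k = 0.0, reduced costs: (9.0, 10.0)
  x^k = (0.0, 0.0), subgradient = b - a^T x = 20.0
  y^{k+1} = 0.0 + 0.25*20.0 = 5.0
Step 2: y^k = 5.0, reduced costs: (-21.0, -15.0)
  x^k = (6.0, 6.0), subgradient = b - a^T x = -46.0
  y^{k+1} = 5.0 + 0.25*-46.0 = -6.5
Dual objective at y_2 = -6.5: reduced costs (48.0, 42.5), box minimizer x = (0.0, 0.0)
g(y_2) = b*y + (c1 - a1*y)*x1 + (c2 - a2*y)*x2 = 20*(-6.5) + 48.0*0.0 + 42.5*0.0 = -130.0 + 0.0 + 0.0 = -130.0


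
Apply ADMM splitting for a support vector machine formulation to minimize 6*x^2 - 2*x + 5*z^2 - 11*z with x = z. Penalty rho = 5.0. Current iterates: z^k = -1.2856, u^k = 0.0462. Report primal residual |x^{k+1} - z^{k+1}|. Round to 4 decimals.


ADMM iteration with rho = 5.0, z^k = -1.2856, u^k = 0.0462
Step 1: x-update.
Minimize 6*x^2 - 2*x + (5.0/2)*(x + 1.2856 + 0.0462)^2
FOC: (2*6 + 5.0)*x = 2 + 5.0*(-1.2856 - 0.0462)
x^{k+1} = -0.2741
Step 2: z-update.
Minimize 5*z^2 - 11*z + (5.0/2)*(-0.2741 - z + 0.0462)^2
FOC: (2*5 + 5.0)*z = 11 + 5.0*(-0.2741 + 0.0462)
z^{k+1} = 0.6574
Step 3: u-update.
u^{k+1} = 0.0462 - 0.2741 - 0.6574 = -0.8852
Step 4: Primal residual = |-0.2741 - 0.6574| = 0.9314


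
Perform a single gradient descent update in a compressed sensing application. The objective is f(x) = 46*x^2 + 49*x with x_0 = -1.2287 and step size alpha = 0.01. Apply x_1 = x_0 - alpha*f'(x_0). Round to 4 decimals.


We compute the gradient at x_0 and apply the update.
f'(x) = 92*x + 49
f'(-1.2287) = 92*-1.2287 + 49 = -64.0404
x_1 = -1.2287 - 0.01*-64.0404 = -0.5883


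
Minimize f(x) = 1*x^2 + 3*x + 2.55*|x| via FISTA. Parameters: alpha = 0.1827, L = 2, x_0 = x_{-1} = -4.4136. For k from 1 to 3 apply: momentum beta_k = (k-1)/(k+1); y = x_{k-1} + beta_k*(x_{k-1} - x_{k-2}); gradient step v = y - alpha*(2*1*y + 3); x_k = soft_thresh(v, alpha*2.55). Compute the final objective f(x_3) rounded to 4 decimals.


FISTA on f(x) = 1*x^2 + 3*x + 2.55*|x|
L = 2, alpha = 0.1827
Iteration 1: beta = 0.0, y = -4.4136 + 0.0*(-4.4136 + 4.4136) = -4.4136
  grad(y) = -5.8272, v = y - alpha*grad = -3.349
  prox(v) = soft_thresh(-3.349, 0.4659) = -2.8831
Iteration 2: beta = 0.3333, y = -2.8831 + 0.3333*(-2.8831 + 4.4136) = -2.3729
  grad(y) = -1.7458, v = y - alpha*grad = -2.054
  prox(v) = soft_thresh(-2.054, 0.4659) = -1.5881
Iteration 3: beta = 0.5, y = -1.5881 + 0.5*(-1.5881 + 2.8831) = -0.9406
  grad(y) = 1.1189, v = y - alpha*grad = -1.145
  prox(v) = soft_thresh(-1.145, 0.4659) = -0.6791
f(x_3) = 1*(-0.6791)^2 + 3*(-0.6791) + 2.55*|-0.6791| = 0.1556


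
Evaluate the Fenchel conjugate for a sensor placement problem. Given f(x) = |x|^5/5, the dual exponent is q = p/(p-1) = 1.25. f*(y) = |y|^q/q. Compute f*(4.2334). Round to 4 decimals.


The conjugate exponent q satisfies 1/p + 1/q = 1.
p = 5, so q = 5/(5 - 1) = 1.25
|y|^q = 4.2334^1.25 = 6.0724
f*(4.2334) = 6.0724 / 1.25 = 4.8579


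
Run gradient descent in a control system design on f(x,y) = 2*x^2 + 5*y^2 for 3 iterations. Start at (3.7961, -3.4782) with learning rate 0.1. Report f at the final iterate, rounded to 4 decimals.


Gradient descent on f(x,y) = 2*x^2 + 5*y^2.
Starting point: (3.7961, -3.4782), alpha = 0.1
Step 1: grad_x = 2*2*3.7961 = 15.1844, grad_y = 2*5*-3.4782 = -34.782
  x_1 = 3.7961 - 0.1*15.1844 = 2.2777
  y_1 = -3.4782 - 0.1*-34.782 = 0.0
Step 2: grad_x = 2*2*2.2777 = 9.1106, grad_y = 2*5*0.0 = 0.0
  x_2 = 2.2777 - 0.1*9.1106 = 1.3666
  y_2 = 0.0 - 0.1*0.0 = 0.0
Step 3: grad_x = 2*2*1.3666 = 5.4664, grad_y = 2*5*0.0 = 0.0
  x_3 = 1.3666 - 0.1*5.4664 = 0.82
  y_3 = 0.0 - 0.1*0.0 = 0.0
f(0.82, 0.0) = 2*0.82^2 + 5*0.0^2 = 1.3447


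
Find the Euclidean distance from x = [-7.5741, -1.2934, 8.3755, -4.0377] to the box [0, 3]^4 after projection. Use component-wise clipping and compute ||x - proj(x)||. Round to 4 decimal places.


Project each component onto [0, 3].
clip(-7.5741) = 0.0, clip(-1.2934) = 0.0, clip(8.3755) = 3.0, clip(-4.0377) = 0.0
Projection = [0.0, 0.0, 3.0, 0.0]
Squared diffs: [57.367, 1.6729, 28.896, 16.303]
Distance = sqrt(104.2389) = 10.2097


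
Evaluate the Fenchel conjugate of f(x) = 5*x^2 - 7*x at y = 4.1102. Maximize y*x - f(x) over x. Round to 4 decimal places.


f*(y) = sup_x {y*x - a*x^2 - b*x} = sup_x {(y-b)*x - a*x^2}
FOC: (y - b) - 2a*x = 0 => x* = (y - b)/(2a)
x* = (4.1102 + 7)/(2*5) = 1.111
f*(4.1102) = (y-b)^2/(4a) = (4.1102 + 7)^2/(4*5)
= 123.4365/20 = 6.1718


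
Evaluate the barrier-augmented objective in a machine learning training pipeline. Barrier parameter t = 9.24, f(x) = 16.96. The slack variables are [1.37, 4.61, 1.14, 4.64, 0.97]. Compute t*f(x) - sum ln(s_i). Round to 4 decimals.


Step 1: Compute log-barrier.
ln values: [0.3148, 1.5282, 0.131, 1.5347, -0.0305]
phi = -(0.3148 + 1.5282 + 0.131 + 1.5347 - 0.0305) = -3.4783
Step 2: Compute augmented objective.
t*f(x) = 9.24*16.96 = 156.7104
Total = 156.7104 - 3.4783 = 153.2321


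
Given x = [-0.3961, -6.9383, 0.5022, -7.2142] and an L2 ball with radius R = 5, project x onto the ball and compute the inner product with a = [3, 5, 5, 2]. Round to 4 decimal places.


Step 1: Compute ||x|| (intermediates to 6 decimals).
||x|| = sqrt((-0.3961)^2 + (-6.9383)^2 + 0.5022^2 + (-7.2142)^2) = 10.029645
Step 2: Project.
Since ||x|| > R, scale = R/||x|| = 5/10.029645 = 0.498522, proj(x) = scale * x
proj(x) = [-0.197465, -3.458895, 0.250358, -3.596437]
Step 3: Dot product.
a^T * proj(x) = 3*(-0.197465) + 5*(-3.458895) + 5*0.250358 + 2*(-3.596437) = -23.828


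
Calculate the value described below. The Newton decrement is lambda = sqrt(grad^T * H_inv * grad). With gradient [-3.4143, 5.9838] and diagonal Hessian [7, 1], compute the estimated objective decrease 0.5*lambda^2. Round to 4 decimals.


Step 1: H is diagonal, so H^(-1) * g = [-0.4878, 5.9838].
Step 2: g^T H^(-1) g = sum_i g_i^2 / H_ii
  = (-3.4143)^2/7 + (5.9838)^2/1
  = 1.6653 + 35.8059 = 37.4712
Step 3: Objective decrease = 0.5 * g^T H^(-1) g = 18.7356


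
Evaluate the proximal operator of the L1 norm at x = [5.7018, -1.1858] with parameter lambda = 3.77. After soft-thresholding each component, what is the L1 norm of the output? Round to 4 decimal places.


Soft-thresholding with lambda = 3.77:
prox(5.7018) = sign(5.7018)*max(|5.7018| - 3.77, 0) = 1.9318
prox(-1.1858) = sign(-1.1858)*max(|-1.1858| - 3.77, 0) = 0.0
prox(x) = [1.9318, 0.0]
||prox(x)||_1 = 1.9318 + 0.0 = 1.9318


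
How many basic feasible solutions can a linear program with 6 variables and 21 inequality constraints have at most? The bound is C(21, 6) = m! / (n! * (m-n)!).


Each vertex corresponds to some choice of n active constraints out of m, so the number of vertices is at most C(m, n) = m! / (n!(m-n)!).
m = 21, n = 6
Numerator: 21 * 20 * 19 * 18 * 17 * 16
Denominator: 6! = 720
C(21, 6) = 54264


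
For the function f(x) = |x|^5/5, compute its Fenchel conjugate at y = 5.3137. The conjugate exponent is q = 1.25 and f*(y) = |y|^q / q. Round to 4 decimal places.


The conjugate exponent q satisfies 1/p + 1/q = 1.
p = 5, so q = 5/(5 - 1) = 1.25
|y|^q = 5.3137^1.25 = 8.0676
f*(5.3137) = 8.0676 / 1.25 = 6.4541


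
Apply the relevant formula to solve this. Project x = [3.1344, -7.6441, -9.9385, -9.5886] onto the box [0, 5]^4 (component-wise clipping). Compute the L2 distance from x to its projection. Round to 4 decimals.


Project each component onto [0, 5].
clip(3.1344) = 3.1344, clip(-7.6441) = 0.0, clip(-9.9385) = 0.0, clip(-9.5886) = 0.0
Projection = [3.1344, 0.0, 0.0, 0.0]
Squared diffs: [0.0, 58.4323, 98.7738, 91.9412]
Distance = sqrt(249.1473) = 15.7844


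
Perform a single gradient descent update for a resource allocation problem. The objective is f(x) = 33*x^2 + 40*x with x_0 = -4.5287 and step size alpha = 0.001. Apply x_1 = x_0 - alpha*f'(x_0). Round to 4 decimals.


We compute the gradient at x_0 and apply the update.
f'(x) = 66*x + 40
f'(-4.5287) = 66*-4.5287 + 40 = -258.8942
x_1 = -4.5287 - 0.001*-258.8942 = -4.2698


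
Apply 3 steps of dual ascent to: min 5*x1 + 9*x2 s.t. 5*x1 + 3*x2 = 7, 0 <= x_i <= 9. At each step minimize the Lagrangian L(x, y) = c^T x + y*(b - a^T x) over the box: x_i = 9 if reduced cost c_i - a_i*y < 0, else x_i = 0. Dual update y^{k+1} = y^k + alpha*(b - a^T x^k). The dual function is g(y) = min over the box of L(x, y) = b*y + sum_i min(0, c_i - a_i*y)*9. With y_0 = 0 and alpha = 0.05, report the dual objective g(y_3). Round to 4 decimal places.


Dual ascent for LP: min 5*x1 + 9*x2, 5*x1 + 3*x2 = 7, 0 <= x_i <= 9
Step 1: y^k = 0.0, reduced costs: (5.0, 9.0)
  x^k = (0.0, 0.0), subgradient = b - a^T x = 7.0
  y^{k+1} = 0.0 + 0.05*7.0 = 0.35
Step 2: y^k = 0.35, reduced costs: (3.25, 7.95)
  x^k = (0.0, 0.0), subgradient = b - a^T x = 7.0
  y^{k+1} = 0.35 + 0.05*7.0 = 0.7
Step 3: y^k = 0.7, reduced costs: (1.5, 6.9)
  x^k = (0.0, 0.0), subgradient = b - a^T x = 7.0
  y^{k+1} = 0.7 + 0.05*7.0 = 1.05
Dual objective at y_3 = 1.05: reduced costs (-0.25, 5.85), box minimizer x = (9.0, 0.0)
g(y_3) = b*y + (c1 - a1*y)*x1 + (c2 - a2*y)*x2 = 7*1.05 + (-0.25)*9.0 + 5.85*0.0 = 7.35 - 2.25 + 0.0 = 5.1


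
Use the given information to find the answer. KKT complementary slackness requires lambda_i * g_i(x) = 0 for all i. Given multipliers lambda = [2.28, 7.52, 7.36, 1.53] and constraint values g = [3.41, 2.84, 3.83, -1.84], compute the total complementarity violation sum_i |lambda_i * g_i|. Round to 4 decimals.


KKT complementary slackness check:
lambda_1 * g_1 = 2.28 * 3.41 = 7.7748
lambda_2 * g_2 = 7.52 * 2.84 = 21.3568
lambda_3 * g_3 = 7.36 * 3.83 = 28.1888
lambda_4 * g_4 = 1.53 * -1.84 = -2.8152
Total violation = 7.7748 + 21.3568 + 28.1888 + 2.8152 = 60.1356


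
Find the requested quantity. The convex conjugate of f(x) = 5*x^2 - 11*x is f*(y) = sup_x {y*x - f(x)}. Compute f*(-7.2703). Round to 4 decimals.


f*(y) = sup_x {y*x - a*x^2 - b*x} = sup_x {(y-b)*x - a*x^2}
FOC: (y - b) - 2a*x = 0 => x* = (y - b)/(2a)
x* = (-7.2703 + 11)/(2*5) = 0.373
f*(-7.2703) = (y-b)^2/(4a) = (-7.2703 + 11)^2/(4*5)
= 13.9107/20 = 0.6955


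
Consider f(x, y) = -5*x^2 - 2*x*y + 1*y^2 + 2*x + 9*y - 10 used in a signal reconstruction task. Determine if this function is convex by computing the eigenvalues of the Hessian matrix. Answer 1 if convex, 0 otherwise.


The Hessian of f(x,y) = -5*x^2 - 2*x*y + 1*y^2 + 2*x + 9*y - 10 is:
H = [[-10, -2], [-2, 2]]
Trace = -10 + 2 = -8
Determinant = -10*2 - (-2)^2 = -24
Discriminant = (-8)^2 - 4*-24 = 160.0
Eigenvalues: lambda_1 = -10.3246, lambda_2 = 2.3246
The function is not convex.

0


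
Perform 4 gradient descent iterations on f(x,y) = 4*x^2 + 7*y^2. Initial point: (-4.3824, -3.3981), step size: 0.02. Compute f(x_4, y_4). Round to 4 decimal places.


Gradient descent on f(x,y) = 4*x^2 + 7*y^2.
Starting point: (-4.3824, -3.3981), alpha = 0.02
Step 1: grad_x = 2*4*-4.3824 = -35.0592, grad_y = 2*7*-3.3981 = -47.5734
  x_1 = -4.3824 - 0.02*-35.0592 = -3.6812
  y_1 = -3.3981 - 0.02*-47.5734 = -2.4466
Step 2: grad_x = 2*4*-3.6812 = -29.4497, grad_y = 2*7*-2.4466 = -34.2528
  x_2 = -3.6812 - 0.02*-29.4497 = -3.0922
  y_2 = -2.4466 - 0.02*-34.2528 = -1.7616
Step 3: grad_x = 2*4*-3.0922 = -24.7378, grad_y = 2*7*-1.7616 = -24.6621
  x_3 = -3.0922 - 0.02*-24.7378 = -2.5975
  y_3 = -1.7616 - 0.02*-24.6621 = -1.2683
Step 4: grad_x = 2*4*-2.5975 = -20.7797, grad_y = 2*7*-1.2683 = -17.7567
  x_4 = -2.5975 - 0.02*-20.7797 = -2.1819
  y_4 = -1.2683 - 0.02*-17.7567 = -0.9132
f(-2.1819, -0.9132) = 4*(-2.1819)^2 + 7*(-0.9132)^2 = 24.8798


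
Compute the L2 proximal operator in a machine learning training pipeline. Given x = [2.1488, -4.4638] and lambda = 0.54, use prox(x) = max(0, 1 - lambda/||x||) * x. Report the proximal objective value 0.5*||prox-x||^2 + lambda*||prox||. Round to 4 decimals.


Step 1: Compute ||x||.
||x|| = 4.9541
Step 2: Compute scaling factor.
scale = max(0, 1 - 0.54/4.9541) = 0.891
Step 3: prox(x) = [1.9146, -3.9772]
||prox(x)|| = 4.4141
Step 4: Proximal objective.
0.5*||prox-x||^2 = 0.1458
lambda*||prox|| = 2.3836
Total = 2.5294


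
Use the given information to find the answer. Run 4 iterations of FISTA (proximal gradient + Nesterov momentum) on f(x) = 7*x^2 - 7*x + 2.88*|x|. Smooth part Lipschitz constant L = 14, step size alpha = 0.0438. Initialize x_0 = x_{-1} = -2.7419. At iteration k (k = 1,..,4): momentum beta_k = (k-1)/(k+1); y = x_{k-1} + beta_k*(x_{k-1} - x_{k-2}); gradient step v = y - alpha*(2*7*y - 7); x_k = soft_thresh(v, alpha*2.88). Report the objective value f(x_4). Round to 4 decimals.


FISTA on f(x) = 7*x^2 - 7*x + 2.88*|x|
L = 14, alpha = 0.0438
Iteration 1: beta = 0.0, y = -2.7419 + 0.0*(-2.7419 + 2.7419) = -2.7419
  grad(y) = -45.3866, v = y - alpha*grad = -0.754
  prox(v) = soft_thresh(-0.754, 0.1261) = -0.6278
Iteration 2: beta = 0.3333, y = -0.6278 + 0.3333*(-0.6278 + 2.7419) = 0.0769
  grad(y) = -5.9238, v = y - alpha*grad = 0.3363
  prox(v) = soft_thresh(0.3363, 0.1261) = 0.2102
Iteration 3: beta = 0.5, y = 0.2102 + 0.5*(0.2102 + 0.6278) = 0.6292
  grad(y) = 1.8087, v = y - alpha*grad = 0.55
  prox(v) = soft_thresh(0.55, 0.1261) = 0.4238
Iteration 4: beta = 0.6, y = 0.4238 + 0.6*(0.4238 - 0.2102) = 0.552
  grad(y) = 0.7282, v = y - alpha*grad = 0.5201
  prox(v) = soft_thresh(0.5201, 0.1261) = 0.394
f(x_4) = 7*0.394^2 - 7*0.394 + 2.88*|0.394| = -0.5367


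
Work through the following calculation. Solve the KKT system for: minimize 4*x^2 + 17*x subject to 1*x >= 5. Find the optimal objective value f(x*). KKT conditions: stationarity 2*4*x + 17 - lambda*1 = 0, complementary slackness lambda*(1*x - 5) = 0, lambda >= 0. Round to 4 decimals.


Step 1: Try lambda = 0 (constraint inactive).
x_unc = -17/(2*4) = -2.125
Check: 1*-2.125 = -2.125 < 5 -- violated!
Step 2: Constraint must be active: 1*x = 5
x* = 5/1 = 5.0
lambda = (2*4*5.0 + 17)/1 = 57.0
Step 3: Compute optimal value.
f(x*) = 4*5.0^2 + 17*5.0 = 185.0


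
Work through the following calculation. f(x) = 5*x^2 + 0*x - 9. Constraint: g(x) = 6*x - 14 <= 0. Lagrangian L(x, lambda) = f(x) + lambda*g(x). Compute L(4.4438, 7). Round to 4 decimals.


Step 1: Evaluate f(x).
f(4.4438) = 5*4.4438^2 + 0*4.4438 - 9 = 89.7368
Step 2: Evaluate g(x).
g(4.4438) = 6*4.4438 - 14 = 12.6628
Step 3: Compute Lagrangian.
L = 89.7368 + 7*12.6628 = 178.3764


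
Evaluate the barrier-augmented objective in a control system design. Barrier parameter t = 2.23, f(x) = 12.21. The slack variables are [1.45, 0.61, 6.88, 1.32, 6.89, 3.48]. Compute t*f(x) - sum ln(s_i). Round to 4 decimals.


Step 1: Compute log-barrier.
ln values: [0.3716, -0.4943, 1.9286, 0.2776, 1.9301, 1.247]
phi = -(0.3716 - 0.4943 + 1.9286 + 0.2776 + 1.9301 + 1.247) = -5.2606
Step 2: Compute augmented objective.
t*f(x) = 2.23*12.21 = 27.2283
Total = 27.2283 - 5.2606 = 21.9677


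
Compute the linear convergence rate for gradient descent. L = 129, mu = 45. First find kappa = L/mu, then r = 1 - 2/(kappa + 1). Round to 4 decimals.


Step 1: Compute the condition number.
kappa = L/mu = 129/45 = 2.8667
Step 2: Compute the convergence rate.
r = 1 - 2/(kappa + 1) = 1 - 2*mu/(L + mu) = (L - mu)/(L + mu) = 84/174 = 0.4828


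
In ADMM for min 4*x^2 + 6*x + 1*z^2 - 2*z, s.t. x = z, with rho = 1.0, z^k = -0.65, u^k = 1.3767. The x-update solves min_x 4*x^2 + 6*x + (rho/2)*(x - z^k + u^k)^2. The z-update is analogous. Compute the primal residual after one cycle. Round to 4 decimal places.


ADMM iteration with rho = 1.0, z^k = -0.65, u^k = 1.3767
Step 1: x-update.
Minimize 4*x^2 + 6*x + (1.0/2)*(x + 0.65 + 1.3767)^2
FOC: (2*4 + 1.0)*x = -6 + 1.0*(-0.65 - 1.3767)
x^{k+1} = -0.8919
Step 2: z-update.
Minimize 1*z^2 - 2*z + (1.0/2)*(-0.8919 - z + 1.3767)^2
FOC: (2*1 + 1.0)*z = 2 + 1.0*(-0.8919 + 1.3767)
z^{k+1} = 0.8283
Step 3: u-update.
u^{k+1} = 1.3767 - 0.8919 - 0.8283 = -0.3434
Step 4: Primal residual = |-0.8919 - 0.8283| = 1.7201


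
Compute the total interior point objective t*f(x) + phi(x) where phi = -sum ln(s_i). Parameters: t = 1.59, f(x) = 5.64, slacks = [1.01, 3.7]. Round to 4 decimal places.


Step 1: Compute log-barrier.
ln values: [0.01, 1.3083]
phi = -(0.01 + 1.3083) = -1.3183
Step 2: Compute augmented objective.
t*f(x) = 1.59*5.64 = 8.9676
Total = 8.9676 - 1.3183 = 7.6493


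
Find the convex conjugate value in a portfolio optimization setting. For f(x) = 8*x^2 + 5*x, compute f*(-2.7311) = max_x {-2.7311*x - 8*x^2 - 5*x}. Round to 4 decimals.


f*(y) = sup_x {y*x - a*x^2 - b*x} = sup_x {(y-b)*x - a*x^2}
FOC: (y - b) - 2a*x = 0 => x* = (y - b)/(2a)
x* = (-2.7311 - 5)/(2*8) = -0.4832
f*(-2.7311) = (y-b)^2/(4a) = (-2.7311 - 5)^2/(4*8)
= 59.7699/32 = 1.8678


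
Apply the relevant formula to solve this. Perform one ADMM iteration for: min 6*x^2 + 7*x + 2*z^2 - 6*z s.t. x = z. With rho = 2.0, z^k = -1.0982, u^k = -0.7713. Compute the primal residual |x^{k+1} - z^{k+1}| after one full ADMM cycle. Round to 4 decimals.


ADMM iteration with rho = 2.0, z^k = -1.0982, u^k = -0.7713
Step 1: x-update.
Minimize 6*x^2 + 7*x + (2.0/2)*(x + 1.0982 - 0.7713)^2
FOC: (2*6 + 2.0)*x = -7 + 2.0*(-1.0982 + 0.7713)
x^{k+1} = -0.5467
Step 2: z-update.
Minimize 2*z^2 - 6*z + (2.0/2)*(-0.5467 - z - 0.7713)^2
FOC: (2*2 + 2.0)*z = 6 + 2.0*(-0.5467 - 0.7713)
z^{k+1} = 0.5607
Step 3: u-update.
u^{k+1} = -0.7713 - 0.5467 - 0.5607 = -1.8787
Step 4: Primal residual = |-0.5467 - 0.5607| = 1.1074


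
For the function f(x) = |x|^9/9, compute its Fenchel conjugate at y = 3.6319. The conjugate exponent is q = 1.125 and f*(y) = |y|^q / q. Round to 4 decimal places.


The conjugate exponent q satisfies 1/p + 1/q = 1.
p = 9, so q = 9/(9 - 1) = 1.125
|y|^q = 3.6319^1.125 = 4.2673
f*(3.6319) = 4.2673 / 1.125 = 3.7931


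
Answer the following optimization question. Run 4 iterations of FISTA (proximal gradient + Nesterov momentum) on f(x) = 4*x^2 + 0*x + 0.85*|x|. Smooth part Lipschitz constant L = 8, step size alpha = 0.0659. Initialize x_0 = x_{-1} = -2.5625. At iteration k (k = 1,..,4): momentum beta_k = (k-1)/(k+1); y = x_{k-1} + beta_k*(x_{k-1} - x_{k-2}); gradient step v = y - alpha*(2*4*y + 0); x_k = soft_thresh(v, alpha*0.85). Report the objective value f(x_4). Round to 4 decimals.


FISTA on f(x) = 4*x^2 + 0*x + 0.85*|x|
L = 8, alpha = 0.0659
Iteration 1: beta = 0.0, y = -2.5625 + 0.0*(-2.5625 + 2.5625) = -2.5625
  grad(y) = -20.5, v = y - alpha*grad = -1.2116
  prox(v) = soft_thresh(-1.2116, 0.056) = -1.1555
Iteration 2: beta = 0.3333, y = -1.1555 + 0.3333*(-1.1555 + 2.5625) = -0.6865
  grad(y) = -5.4924, v = y - alpha*grad = -0.3246
  prox(v) = soft_thresh(-0.3246, 0.056) = -0.2686
Iteration 3: beta = 0.5, y = -0.2686 + 0.5*(-0.2686 + 1.1555) = 0.1749
  grad(y) = 1.3991, v = y - alpha*grad = 0.0827
  prox(v) = soft_thresh(0.0827, 0.056) = 0.0267
Iteration 4: beta = 0.6, y = 0.0267 + 0.6*(0.0267 + 0.2686) = 0.2038
  grad(y) = 1.6306, v = y - alpha*grad = 0.0964
  prox(v) = soft_thresh(0.0964, 0.056) = 0.0404
f(x_4) = 4*0.0404^2 + 0*0.0404 + 0.85*|0.0404| = 0.0408


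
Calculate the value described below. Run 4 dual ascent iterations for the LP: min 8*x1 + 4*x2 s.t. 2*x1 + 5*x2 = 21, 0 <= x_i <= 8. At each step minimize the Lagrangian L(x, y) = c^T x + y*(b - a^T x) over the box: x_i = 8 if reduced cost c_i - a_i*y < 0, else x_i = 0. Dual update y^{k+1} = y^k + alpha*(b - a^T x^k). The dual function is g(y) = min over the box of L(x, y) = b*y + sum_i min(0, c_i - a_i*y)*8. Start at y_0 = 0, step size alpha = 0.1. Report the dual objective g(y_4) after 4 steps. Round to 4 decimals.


Dual ascent for LP: min 8*x1 + 4*x2, 2*x1 + 5*x2 = 21, 0 <= x_i <= 8
Step 1: y^k = 0.0, reduced costs: (8.0, 4.0)
  x^k = (0.0, 0.0), subgradient = b - a^T x = 21.0
  y^{k+1} = 0.0 + 0.1*21.0 = 2.1
Step 2: y^k = 2.1, reduced costs: (3.8, -6.5)
  x^k = (0.0, 8.0), subgradient = b - a^T x = -19.0
  y^{k+1} = 2.1 + 0.1*-19.0 = 0.2
Step 3: y^k = 0.2, reduced costs: (7.6, 3.0)
  x^k = (0.0, 0.0), subgradient = b - a^T x = 21.0
  y^{k+1} = 0.2 + 0.1*21.0 = 2.3
Step 4: y^k = 2.3, reduced costs: (3.4, -7.5)
  x^k = (0.0, 8.0), subgradient = b - a^T x = -19.0
  y^{k+1} = 2.3 + 0.1*-19.0 = 0.4
Dual objective at y_4 = 0.4: reduced costs (7.2, 2.0), box minimizer x = (0.0, 0.0)
g(y_4) = b*y + (c1 - a1*y)*x1 + (c2 - a2*y)*x2 = 21*0.4 + 7.2*0.0 + 2.0*0.0 = 8.4 + 0.0 + 0.0 = 8.4


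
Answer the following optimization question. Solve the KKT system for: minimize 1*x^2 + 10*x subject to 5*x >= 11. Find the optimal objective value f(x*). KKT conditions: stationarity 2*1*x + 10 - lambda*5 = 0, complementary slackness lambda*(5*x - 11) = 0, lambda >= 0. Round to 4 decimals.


Step 1: Try lambda = 0 (constraint inactive).
x_unc = -10/(2*1) = -5.0
Check: 5*-5.0 = -25.0 < 11 -- violated!
Step 2: Constraint must be active: 5*x = 11
x* = 11/5 = 2.2
lambda = (2*1*2.2 + 10)/5 = 2.88
Step 3: Compute optimal value.
f(x*) = 1*2.2^2 + 10*2.2 = 26.84


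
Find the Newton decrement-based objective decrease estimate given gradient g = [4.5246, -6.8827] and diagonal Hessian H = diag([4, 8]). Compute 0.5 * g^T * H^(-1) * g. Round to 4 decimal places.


Step 1: H is diagonal, so H^(-1) * g = [1.1312, -0.8603].
Step 2: g^T H^(-1) g = sum_i g_i^2 / H_ii
  = (4.5246)^2/4 + (-6.8827)^2/8
  = 5.118 + 5.9214 = 11.0394
Step 3: Objective decrease = 0.5 * g^T H^(-1) g = 5.5197


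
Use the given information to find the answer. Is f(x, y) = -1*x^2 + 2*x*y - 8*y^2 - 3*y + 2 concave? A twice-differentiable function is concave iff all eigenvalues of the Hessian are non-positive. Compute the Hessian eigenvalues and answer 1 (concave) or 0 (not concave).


The Hessian of f(x,y) = -1*x^2 + 2*x*y - 8*y^2 - 3*y + 2 is:
H = [[-2, 2], [2, -16]]
Trace = -2 - 16 = -18
Determinant = -2*-16 - (2)^2 = 28
Discriminant = (-18)^2 - 4*28 = 212.0
Eigenvalues: lambda_1 = -16.2801, lambda_2 = -1.7199
The function is concave.

1


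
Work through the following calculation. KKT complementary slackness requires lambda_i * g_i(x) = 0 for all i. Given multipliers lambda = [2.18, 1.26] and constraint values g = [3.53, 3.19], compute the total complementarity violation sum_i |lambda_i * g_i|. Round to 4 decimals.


KKT complementary slackness check:
lambda_1 * g_1 = 2.18 * 3.53 = 7.6954
lambda_2 * g_2 = 1.26 * 3.19 = 4.0194
Total violation = 7.6954 + 4.0194 = 11.7148


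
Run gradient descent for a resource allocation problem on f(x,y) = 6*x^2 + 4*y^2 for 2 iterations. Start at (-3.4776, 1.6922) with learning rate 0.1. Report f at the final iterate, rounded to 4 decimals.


Gradient descent on f(x,y) = 6*x^2 + 4*y^2.
Starting point: (-3.4776, 1.6922), alpha = 0.1
Step 1: grad_x = 2*6*-3.4776 = -41.7312, grad_y = 2*4*1.6922 = 13.5376
  x_1 = -3.4776 - 0.1*-41.7312 = 0.6955
  y_1 = 1.6922 - 0.1*13.5376 = 0.3384
Step 2: grad_x = 2*6*0.6955 = 8.3462, grad_y = 2*4*0.3384 = 2.7075
  x_2 = 0.6955 - 0.1*8.3462 = -0.1391
  y_2 = 0.3384 - 0.1*2.7075 = 0.0677
f(-0.1391, 0.0677) = 6*(-0.1391)^2 + 4*0.0677^2 = 0.1344


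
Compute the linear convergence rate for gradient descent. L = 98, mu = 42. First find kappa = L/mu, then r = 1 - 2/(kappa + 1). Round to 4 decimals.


Step 1: Compute the condition number.
kappa = L/mu = 98/42 = 2.3333
Step 2: Compute the convergence rate.
r = 1 - 2/(kappa + 1) = 1 - 2*mu/(L + mu) = (L - mu)/(L + mu) = 56/140 = 0.4


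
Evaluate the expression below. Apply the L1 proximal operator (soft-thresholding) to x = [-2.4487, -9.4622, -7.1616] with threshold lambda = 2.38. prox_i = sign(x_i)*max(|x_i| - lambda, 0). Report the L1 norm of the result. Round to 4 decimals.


Soft-thresholding with lambda = 2.38:
prox(-2.4487) = sign(-2.4487)*max(|-2.4487| - 2.38, 0) = -0.0687
prox(-9.4622) = sign(-9.4622)*max(|-9.4622| - 2.38, 0) = -7.0822
prox(-7.1616) = sign(-7.1616)*max(|-7.1616| - 2.38, 0) = -4.7816
prox(x) = [-0.0687, -7.0822, -4.7816]
||prox(x)||_1 = 0.0687 + 7.0822 + 4.7816 = 11.9325


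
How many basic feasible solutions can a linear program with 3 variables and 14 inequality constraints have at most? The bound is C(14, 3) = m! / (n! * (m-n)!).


Each vertex corresponds to some choice of n active constraints out of m, so the number of vertices is at most C(m, n) = m! / (n!(m-n)!).
m = 14, n = 3
Numerator: 14 * 13 * 12
Denominator: 3! = 6
C(14, 3) = 364


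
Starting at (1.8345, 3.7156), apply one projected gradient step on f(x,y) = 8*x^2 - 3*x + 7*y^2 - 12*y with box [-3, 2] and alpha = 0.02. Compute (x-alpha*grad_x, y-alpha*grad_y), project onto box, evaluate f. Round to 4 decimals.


Step 1: Compute gradient at (1.8345, 3.7156).
grad_x = 2*8*1.8345 - 3 = 26.352
grad_y = 2*7*3.7156 - 12 = 40.0184
Step 2: Gradient step.
x_raw = 1.8345 - 0.02*26.352 = 1.3075
y_raw = 3.7156 - 0.02*40.0184 = 2.9152
Step 3: Project onto [-3, 2].
x_proj = clip(1.3075) = 1.3075
y_proj = clip(2.9152) = 2.0
Step 4: Evaluate f.
f(1.3075, 2.0) = 13.7532


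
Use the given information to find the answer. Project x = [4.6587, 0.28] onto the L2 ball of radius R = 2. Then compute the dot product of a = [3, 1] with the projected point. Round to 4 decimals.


Step 1: Compute ||x|| (intermediates to 6 decimals).
||x|| = sqrt(4.6587^2 + 0.28^2) = 4.667107
Step 2: Project.
Since ||x|| > R, scale = R/||x|| = 2/4.667107 = 0.428531, proj(x) = scale * x
proj(x) = [1.996397, 0.119989]
Step 3: Dot product.
a^T * proj(x) = 3*1.996397 + 1*0.119989 = 6.1092


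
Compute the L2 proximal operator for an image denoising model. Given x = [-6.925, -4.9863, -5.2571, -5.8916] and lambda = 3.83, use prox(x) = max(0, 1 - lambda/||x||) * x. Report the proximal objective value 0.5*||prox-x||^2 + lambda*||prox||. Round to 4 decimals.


Step 1: Compute ||x||.
||x|| = 11.6261
Step 2: Compute scaling factor.
scale = max(0, 1 - 3.83/11.6261) = 0.6706
Step 3: prox(x) = [-4.6437, -3.3437, -3.5253, -3.9507]
||prox(x)|| = 7.7961
Step 4: Proximal objective.
0.5*||prox-x||^2 = 7.3345
lambda*||prox|| = 29.8591
Total = 37.1936


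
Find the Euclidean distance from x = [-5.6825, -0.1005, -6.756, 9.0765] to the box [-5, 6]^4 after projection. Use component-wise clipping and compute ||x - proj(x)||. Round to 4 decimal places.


Project each component onto [-5, 6].
clip(-5.6825) = -5.0, clip(-0.1005) = -0.1005, clip(-6.756) = -5.0, clip(9.0765) = 6.0
Projection = [-5.0, -0.1005, -5.0, 6.0]
Squared diffs: [0.4658, 0.0, 3.0835, 9.4649]
Distance = sqrt(13.0142) = 3.6075


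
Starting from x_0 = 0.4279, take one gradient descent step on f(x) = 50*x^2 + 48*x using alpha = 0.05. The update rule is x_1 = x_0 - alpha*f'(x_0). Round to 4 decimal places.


We compute the gradient at x_0 and apply the update.
f'(x) = 100*x + 48
f'(0.4279) = 100*0.4279 + 48 = 90.79
x_1 = 0.4279 - 0.05*90.79 = -4.1116


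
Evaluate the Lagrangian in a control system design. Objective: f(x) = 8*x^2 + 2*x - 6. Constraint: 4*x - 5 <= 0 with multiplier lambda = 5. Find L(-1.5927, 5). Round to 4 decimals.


Step 1: Evaluate f(x).
f(-1.5927) = 8*(-1.5927)^2 + 2*(-1.5927) - 6 = 11.1081
Step 2: Evaluate g(x).
g(-1.5927) = 4*-1.5927 - 5 = -11.3708
Step 3: Compute Lagrangian.
L = 11.1081 + 5*-11.3708 = -45.7459


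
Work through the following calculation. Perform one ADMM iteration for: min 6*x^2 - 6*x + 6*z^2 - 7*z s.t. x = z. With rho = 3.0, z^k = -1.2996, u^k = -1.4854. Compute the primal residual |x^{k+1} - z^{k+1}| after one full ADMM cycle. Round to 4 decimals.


ADMM iteration with rho = 3.0, z^k = -1.2996, u^k = -1.4854
Step 1: x-update.
Minimize 6*x^2 - 6*x + (3.0/2)*(x + 1.2996 - 1.4854)^2
FOC: (2*6 + 3.0)*x = 6 + 3.0*(-1.2996 + 1.4854)
x^{k+1} = 0.4372
Step 2: z-update.
Minimize 6*z^2 - 7*z + (3.0/2)*(0.4372 - z - 1.4854)^2
FOC: (2*6 + 3.0)*z = 7 + 3.0*(0.4372 - 1.4854)
z^{k+1} = 0.257
Step 3: u-update.
u^{k+1} = -1.4854 + 0.4372 - 0.257 = -1.3053
Step 4: Primal residual = |0.4372 - 0.257| = 0.1801


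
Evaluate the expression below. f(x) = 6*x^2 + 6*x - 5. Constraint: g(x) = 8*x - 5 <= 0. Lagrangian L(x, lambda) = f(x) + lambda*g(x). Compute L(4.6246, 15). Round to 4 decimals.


Step 1: Evaluate f(x).
f(4.6246) = 6*4.6246^2 + 6*4.6246 - 5 = 151.0692
Step 2: Evaluate g(x).
g(4.6246) = 8*4.6246 - 5 = 31.9968
Step 3: Compute Lagrangian.
L = 151.0692 + 15*31.9968 = 631.0212


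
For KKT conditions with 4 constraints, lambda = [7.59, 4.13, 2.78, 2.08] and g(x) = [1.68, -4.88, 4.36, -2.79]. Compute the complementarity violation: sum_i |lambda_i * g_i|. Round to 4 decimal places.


KKT complementary slackness check:
lambda_1 * g_1 = 7.59 * 1.68 = 12.7512
lambda_2 * g_2 = 4.13 * -4.88 = -20.1544
lambda_3 * g_3 = 2.78 * 4.36 = 12.1208
lambda_4 * g_4 = 2.08 * -2.79 = -5.8032
Total violation = 12.7512 + 20.1544 + 12.1208 + 5.8032 = 50.8296


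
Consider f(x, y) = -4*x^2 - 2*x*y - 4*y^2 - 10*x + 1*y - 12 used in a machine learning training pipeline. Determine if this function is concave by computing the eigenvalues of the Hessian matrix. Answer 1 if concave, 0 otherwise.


The Hessian of f(x,y) = -4*x^2 - 2*x*y - 4*y^2 - 10*x + 1*y - 12 is:
H = [[-8, -2], [-2, -8]]
Trace = -8 - 8 = -16
Determinant = -8*-8 - (-2)^2 = 60
Discriminant = (-16)^2 - 4*60 = 16.0
Eigenvalues: lambda_1 = -10.0, lambda_2 = -6.0
The function is concave.

1


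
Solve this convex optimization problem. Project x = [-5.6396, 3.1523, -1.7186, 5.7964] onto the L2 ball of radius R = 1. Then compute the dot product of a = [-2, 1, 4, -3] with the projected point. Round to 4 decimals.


Step 1: Compute ||x|| (intermediates to 6 decimals).
||x|| = sqrt((-5.6396)^2 + 3.1523^2 + (-1.7186)^2 + 5.7964^2) = 8.848385
Step 2: Project.
Since ||x|| > R, scale = R/||x|| = 1/8.848385 = 0.113015, proj(x) = scale * x
proj(x) = [-0.637359, 0.356257, -0.194228, 0.65508]
Step 3: Dot product.
a^T * proj(x) = -2*(-0.637359) + 1*0.356257 + 4*(-0.194228) - 3*0.65508 = -1.1112
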